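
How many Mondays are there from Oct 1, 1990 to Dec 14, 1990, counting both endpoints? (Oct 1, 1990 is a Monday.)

11

Oct 1, 1990 is a Monday; the first Monday on or after it is Oct 1, 1990.
From Oct 1, 1990 to Dec 14, 1990: 30 + 30 + 14 = 74 days (rest of Oct, Nov, Dec).
74 ÷ 7 = 10 full weeks with remainder 4, so 10 more Mondays after the first → 11.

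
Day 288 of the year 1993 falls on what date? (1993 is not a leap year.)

October 15, 1993

January has 31 days (288 − 31 = 257 remain).
February has 28 days (257 − 28 = 229 remain).
March has 31 days (229 − 31 = 198 remain).
April has 30 days (198 − 30 = 168 remain).
May has 31 days (168 − 31 = 137 remain).
June has 30 days (137 − 30 = 107 remain).
July has 31 days (107 − 31 = 76 remain).
August has 31 days (76 − 31 = 45 remain).
September has 30 days (45 − 30 = 15 remain).
15 into October → October 15.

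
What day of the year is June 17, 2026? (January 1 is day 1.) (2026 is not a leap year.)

Days in months before June: 31 + 28 + 31 + 30 + 31 = 151.
Plus 17 days into June → day 168.

168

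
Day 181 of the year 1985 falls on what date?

January has 31 days (181 − 31 = 150 remain).
February has 28 days (150 − 28 = 122 remain).
March has 31 days (122 − 31 = 91 remain).
April has 30 days (91 − 30 = 61 remain).
May has 31 days (61 − 31 = 30 remain).
30 into June → June 30.

June 30, 1985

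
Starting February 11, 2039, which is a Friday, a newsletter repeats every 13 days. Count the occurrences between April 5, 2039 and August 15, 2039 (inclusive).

Occurrences land 13·i days after February 11, 2039 for i = 0, 1, 2, …
April 5, 2039 is 53 days after the start; 53 ÷ 13 = 4 remainder 1; since the remainder is 1, round up to i = 5. First occurrence in the window: #6 on April 17, 2039 (5×13 = 65 days in).
August 15, 2039 is 185 days after the start; 185 ÷ 13 = 14 remainder 3. Last occurrence in the window: #15 on August 12, 2039.
Occurrences #6 through #15: 10 in total.

10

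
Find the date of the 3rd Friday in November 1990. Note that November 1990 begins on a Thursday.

1990-11-16

November 1990 begins on a Thursday, so the first Friday is November 2 (1 day later).
The 3rd Friday is 2 weeks later: 2 + 14 = 16.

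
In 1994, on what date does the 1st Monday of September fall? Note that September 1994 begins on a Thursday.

September 5, 1994

September 1994 begins on a Thursday, so the first Monday is September 5 (4 days later).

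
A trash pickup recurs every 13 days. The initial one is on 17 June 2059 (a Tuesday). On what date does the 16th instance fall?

The 16th occurrence is 15 intervals after the first: 15 × 13 = 195 days after 17 June 2059.
June has 30 days — 13 days to the end of June leaves 182.
July has 31 days (151 left).
August has 31 days (120 left).
September has 30 days (90 left).
October has 31 days (59 left).
November has 30 days (29 left).
29 days into December → 29 December 2059.

29 December 2059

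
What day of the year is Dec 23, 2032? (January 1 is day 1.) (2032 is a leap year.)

358

Days in months before Dec: 31 + 29 + 31 + 30 + 31 + 30 + 31 + 31 + 30 + 31 + 30 = 335.
Plus 23 days into Dec → day 358.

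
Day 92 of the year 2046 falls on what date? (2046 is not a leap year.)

2046-04-02

January has 31 days (92 − 31 = 61 remain).
February has 28 days (61 − 28 = 33 remain).
March has 31 days (33 − 31 = 2 remain).
2 into April → April 2.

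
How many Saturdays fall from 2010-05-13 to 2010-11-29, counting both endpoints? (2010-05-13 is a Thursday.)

29

2010-05-13 is a Thursday; the first Saturday on or after it is 2010-05-15 (2 days later).
From 2010-05-15 to 2010-11-29: 16 + 30 + 31 + 31 + 30 + 31 + 29 = 198 days (rest of May, June, July, August, September, October, November).
198 ÷ 7 = 28 full weeks with remainder 2, so 28 more Saturdays after the first → 29.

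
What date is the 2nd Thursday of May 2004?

13 May 2004

May 2004 begins on a Saturday, so the first Thursday is May 6 (5 days later).
The 2nd Thursday is 1 weeks later: 6 + 7 = 13.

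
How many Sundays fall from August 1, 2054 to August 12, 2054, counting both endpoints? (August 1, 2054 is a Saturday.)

2

August 1, 2054 is a Saturday; the first Sunday on or after it is August 2, 2054 (1 day later).
From August 2, 2054 to August 12, 2054 is 12 − 2 = 10 days.
10 ÷ 7 = 1 full weeks with remainder 3, so 1 more Sundays after the first → 2.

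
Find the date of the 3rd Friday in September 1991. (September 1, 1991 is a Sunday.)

September 1991 begins on a Sunday, so the first Friday is September 6 (5 days later).
The 3rd Friday is 2 weeks later: 6 + 14 = 20.

1991-09-20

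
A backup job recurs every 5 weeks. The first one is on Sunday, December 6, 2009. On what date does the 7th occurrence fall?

July 4, 2010

The 7th occurrence is 6 intervals after the first: 6 × 35 = 210 days after December 6, 2009.
December has 31 days — 25 days to the end of December leaves 185.
January has 31 days (154 left).
February has 28 days (126 left).
March has 31 days (95 left).
April has 30 days (65 left).
May has 31 days (34 left).
June has 30 days (4 left).
4 days into July → July 4, 2010.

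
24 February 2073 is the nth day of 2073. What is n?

55

Days in months before February: 31 = 31.
Plus 24 days into February → day 55.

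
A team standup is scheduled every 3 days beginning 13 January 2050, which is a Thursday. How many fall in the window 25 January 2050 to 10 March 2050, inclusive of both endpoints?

15

Occurrences land 3·i days after 13 January 2050 for i = 0, 1, 2, …
25 January 2050 is 12 days after the start; 12 ÷ 3 = 4 remainder 0. First occurrence in the window: #5 on 25 January 2050 (4×3 = 12 days in).
10 March 2050 is 56 days after the start; 56 ÷ 3 = 18 remainder 2. Last occurrence in the window: #19 on 8 March 2050.
Occurrences #5 through #19: 15 in total.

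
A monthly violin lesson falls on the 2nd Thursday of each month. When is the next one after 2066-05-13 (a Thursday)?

May 2066 starts on a Saturday; its first Thursday is the 6th, so the 2nd Thursday is the 13th — 2066-05-13.
That is not after 2066-05-13, so look at June 2066.
June 2066 starts on a Tuesday; its first Thursday is the 3rd, so the 2nd Thursday is the 10th — 2066-06-10.

2066-06-10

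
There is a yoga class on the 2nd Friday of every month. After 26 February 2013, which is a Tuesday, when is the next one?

February 2013 starts on a Friday; its first Friday is the 1st, so the 2nd Friday is the 8th — 8 February 2013.
That is not after 26 February 2013, so look at March 2013.
March 2013 starts on a Friday; its first Friday is the 1st, so the 2nd Friday is the 8th — 8 March 2013.

8 March 2013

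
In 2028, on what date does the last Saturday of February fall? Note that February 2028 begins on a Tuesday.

26 February 2028

February 2028 begins on a Tuesday, so the first Saturday is February 5 (4 days later).
February 2028 has 29 days. Adding weeks: 5, 12, 19, 26 — the last one ≤ 29 is the 26th.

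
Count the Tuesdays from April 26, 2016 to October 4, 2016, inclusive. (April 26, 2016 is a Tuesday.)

April 26, 2016 is a Tuesday; the first Tuesday on or after it is April 26, 2016.
From April 26, 2016 to October 4, 2016: 4 + 31 + 30 + 31 + 31 + 30 + 4 = 161 days (rest of April, May, June, July, August, September, October).
161 ÷ 7 = 23 full weeks with remainder 0, so 23 more Tuesdays after the first → 24.

24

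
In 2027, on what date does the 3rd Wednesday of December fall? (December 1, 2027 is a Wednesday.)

December 2027 begins on a Wednesday, so the first Wednesday is December 1.
The 3rd Wednesday is 2 weeks later: 1 + 14 = 15.

December 15, 2027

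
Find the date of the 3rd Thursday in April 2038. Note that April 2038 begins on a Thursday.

April 2038 begins on a Thursday, so the first Thursday is April 1.
The 3rd Thursday is 2 weeks later: 1 + 14 = 15.

April 15, 2038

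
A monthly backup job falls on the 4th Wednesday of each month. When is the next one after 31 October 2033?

October 2033 starts on a Saturday; its first Wednesday is the 5th, so the 4th Wednesday is the 26th — 26 October 2033.
That is not after 31 October 2033, so look at November 2033.
November 2033 starts on a Tuesday; its first Wednesday is the 2nd, so the 4th Wednesday is the 23rd — 23 November 2033.

23 November 2033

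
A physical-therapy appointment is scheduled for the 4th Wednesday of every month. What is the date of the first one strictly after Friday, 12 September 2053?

24 September 2053

September 2053 starts on a Monday; its first Wednesday is the 3rd, so the 4th Wednesday is the 24th — 24 September 2053.
24 September 2053 is after 12 September 2053, so that is the next one.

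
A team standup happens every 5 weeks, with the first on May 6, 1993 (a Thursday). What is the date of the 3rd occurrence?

July 15, 1993

The 3rd occurrence is 2 intervals after the first: 2 × 35 = 70 days after May 6, 1993.
May has 31 days — 25 days to the end of May leaves 45.
June has 30 days (15 left).
15 days into July → July 15, 1993.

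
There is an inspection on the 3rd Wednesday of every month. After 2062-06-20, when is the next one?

June 2062 starts on a Thursday; its first Wednesday is the 7th, so the 3rd Wednesday is the 21st — 2062-06-21.
2062-06-21 is after 2062-06-20, so that is the next one.

2062-06-21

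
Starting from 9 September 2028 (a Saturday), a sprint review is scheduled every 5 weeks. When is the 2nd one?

The 2nd occurrence is 1 interval after the first: 1 × 35 = 35 days after 9 September 2028.
September has 30 days — 21 days to the end of September leaves 14.
14 days into October → 14 October 2028.

14 October 2028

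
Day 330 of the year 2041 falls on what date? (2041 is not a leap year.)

January has 31 days (330 − 31 = 299 remain).
February has 28 days (299 − 28 = 271 remain).
March has 31 days (271 − 31 = 240 remain).
April has 30 days (240 − 30 = 210 remain).
May has 31 days (210 − 31 = 179 remain).
June has 30 days (179 − 30 = 149 remain).
July has 31 days (149 − 31 = 118 remain).
August has 31 days (118 − 31 = 87 remain).
September has 30 days (87 − 30 = 57 remain).
October has 31 days (57 − 31 = 26 remain).
26 into November → November 26.

26 November 2041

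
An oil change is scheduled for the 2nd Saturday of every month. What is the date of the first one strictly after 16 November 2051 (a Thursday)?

9 December 2051

November 2051 starts on a Wednesday; its first Saturday is the 4th, so the 2nd Saturday is the 11th — 11 November 2051.
That is not after 16 November 2051, so look at December 2051.
December 2051 starts on a Friday; its first Saturday is the 2nd, so the 2nd Saturday is the 9th — 9 December 2051.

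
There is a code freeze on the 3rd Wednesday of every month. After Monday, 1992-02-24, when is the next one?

February 1992 starts on a Saturday; its first Wednesday is the 5th, so the 3rd Wednesday is the 19th — 1992-02-19.
That is not after 1992-02-24, so look at March 1992.
March 1992 starts on a Sunday; its first Wednesday is the 4th, so the 3rd Wednesday is the 18th — 1992-03-18.

1992-03-18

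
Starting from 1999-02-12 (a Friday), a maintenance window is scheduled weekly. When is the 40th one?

The 40th occurrence is 39 intervals after the first: 39 × 7 = 273 days after 1999-02-12.
February has 28 days — 16 days to the end of February leaves 257.
March has 31 days (226 left).
April has 30 days (196 left).
May has 31 days (165 left).
June has 30 days (135 left).
July has 31 days (104 left).
August has 31 days (73 left).
September has 30 days (43 left).
October has 31 days (12 left).
12 days into November → 1999-11-12.

1999-11-12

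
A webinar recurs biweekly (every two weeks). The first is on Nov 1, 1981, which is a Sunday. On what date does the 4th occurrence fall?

Dec 13, 1981

The 4th occurrence is 3 intervals after the first: 3 × 14 = 42 days after Nov 1, 1981.
Nov has 30 days — 29 days to the end of Nov leaves 13.
13 days into Dec → Dec 13, 1981.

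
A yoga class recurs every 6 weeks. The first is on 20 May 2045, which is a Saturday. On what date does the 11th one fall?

14 July 2046

The 11th occurrence is 10 intervals after the first: 10 × 42 = 420 days after 20 May 2045.
May has 31 days — 11 days to the end of May leaves 409.
From end of May to end of 2045 is 214 days (195 left).
January has 31 days (164 left).
February has 28 days (136 left).
March has 31 days (105 left).
April has 30 days (75 left).
May has 31 days (44 left).
June has 30 days (14 left).
14 days into July → 14 July 2046.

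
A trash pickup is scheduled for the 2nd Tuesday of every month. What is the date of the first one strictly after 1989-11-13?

1989-11-14

November 1989 starts on a Wednesday; its first Tuesday is the 7th, so the 2nd Tuesday is the 14th — 1989-11-14.
1989-11-14 is after 1989-11-13, so that is the next one.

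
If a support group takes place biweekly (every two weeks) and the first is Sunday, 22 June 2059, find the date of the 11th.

9 November 2059

The 11th occurrence is 10 intervals after the first: 10 × 14 = 140 days after 22 June 2059.
June has 30 days — 8 days to the end of June leaves 132.
July has 31 days (101 left).
August has 31 days (70 left).
September has 30 days (40 left).
October has 31 days (9 left).
9 days into November → 9 November 2059.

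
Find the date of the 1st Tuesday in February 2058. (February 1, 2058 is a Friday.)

February 5, 2058

February 2058 begins on a Friday, so the first Tuesday is February 5 (4 days later).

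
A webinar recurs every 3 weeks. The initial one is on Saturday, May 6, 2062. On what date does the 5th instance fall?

July 29, 2062

The 5th occurrence is 4 intervals after the first: 4 × 21 = 84 days after May 6, 2062.
May has 31 days — 25 days to the end of May leaves 59.
June has 30 days (29 left).
29 days into July → July 29, 2062.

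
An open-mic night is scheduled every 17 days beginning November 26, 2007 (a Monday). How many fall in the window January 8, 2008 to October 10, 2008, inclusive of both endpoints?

Occurrences land 17·i days after November 26, 2007 for i = 0, 1, 2, …
January 8, 2008 is 43 days after the start; 43 ÷ 17 = 2 remainder 9; since the remainder is 9, round up to i = 3. First occurrence in the window: #4 on January 16, 2008 (3×17 = 51 days in).
October 10, 2008 is 319 days after the start; 319 ÷ 17 = 18 remainder 13. Last occurrence in the window: #19 on September 27, 2008.
Occurrences #4 through #19: 16 in total.

16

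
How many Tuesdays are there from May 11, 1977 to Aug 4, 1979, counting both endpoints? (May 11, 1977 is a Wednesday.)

May 11, 1977 is a Wednesday; the first Tuesday on or after it is May 17, 1977 (6 days later).
From May 17, 1977 to Aug 4, 1979: 228 + 365 + 216 = 809 days (rest of 1977, 1978, to Aug 4, 1979 in 1979).
809 ÷ 7 = 115 full weeks with remainder 4, so 115 more Tuesdays after the first → 116.

116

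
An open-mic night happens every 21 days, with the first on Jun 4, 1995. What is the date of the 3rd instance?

Jul 16, 1995

The 3rd occurrence is 2 intervals after the first: 2 × 21 = 42 days after Jun 4, 1995.
Jun has 30 days — 26 days to the end of Jun leaves 16.
16 days into Jul → Jul 16, 1995.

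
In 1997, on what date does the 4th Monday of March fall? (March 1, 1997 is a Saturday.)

March 1997 begins on a Saturday, so the first Monday is March 3 (2 days later).
The 4th Monday is 3 weeks later: 3 + 21 = 24.

24 March 1997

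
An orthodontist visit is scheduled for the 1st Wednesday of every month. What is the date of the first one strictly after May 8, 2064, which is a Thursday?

June 4, 2064

May 2064 starts on a Thursday, so its 1st Wednesday is May 7, 2064 (6 days in).
That is not after May 8, 2064, so look at June 2064.
June 2064 starts on a Sunday, so its 1st Wednesday is June 4, 2064 (3 days in).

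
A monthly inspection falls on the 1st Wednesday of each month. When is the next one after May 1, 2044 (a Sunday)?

May 4, 2044

May 2044 starts on a Sunday, so its 1st Wednesday is May 4, 2044 (3 days in).
May 4, 2044 is after May 1, 2044, so that is the next one.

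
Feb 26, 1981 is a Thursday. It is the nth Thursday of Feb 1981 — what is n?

4th

Day 26 falls in week ⌈26/7⌉ of the month.
Days 1–7 hold the 1st Thursday, 8–14 the 2nd, 15–21 the 3rd, 22–28 the 4th, 29–31 the 5th.
26 is in the range for the 4th.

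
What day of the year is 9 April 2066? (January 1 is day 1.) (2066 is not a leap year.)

Days in months before April: 31 + 28 + 31 = 90.
Plus 9 days into April → day 99.

99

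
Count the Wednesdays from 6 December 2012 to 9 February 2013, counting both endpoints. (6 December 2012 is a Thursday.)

9

6 December 2012 is a Thursday; the first Wednesday on or after it is 12 December 2012 (6 days later).
From 12 December 2012 to 9 February 2013: 19 + 31 + 9 = 59 days (rest of December, January, February).
59 ÷ 7 = 8 full weeks with remainder 3, so 8 more Wednesdays after the first → 9.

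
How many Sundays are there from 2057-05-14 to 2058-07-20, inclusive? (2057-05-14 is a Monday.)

2057-05-14 is a Monday; the first Sunday on or after it is 2057-05-20 (6 days later).
From 2057-05-20 to 2058-07-20: 225 + 201 = 426 days (rest of 2057, to 2058-07-20 in 2058).
426 ÷ 7 = 60 full weeks with remainder 6, so 60 more Sundays after the first → 61.

61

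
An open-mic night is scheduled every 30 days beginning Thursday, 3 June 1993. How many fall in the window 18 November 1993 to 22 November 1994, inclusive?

12

Occurrences land 30·i days after 3 June 1993 for i = 0, 1, 2, …
18 November 1993 is 168 days after the start; 168 ÷ 30 = 5 remainder 18; since the remainder is 18, round up to i = 6. First occurrence in the window: #7 on 30 November 1993 (6×30 = 180 days in).
22 November 1994 is 537 days after the start; 537 ÷ 30 = 17 remainder 27. Last occurrence in the window: #18 on 26 October 1994.
Occurrences #7 through #18: 12 in total.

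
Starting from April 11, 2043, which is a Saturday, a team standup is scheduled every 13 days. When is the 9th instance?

July 24, 2043

The 9th occurrence is 8 intervals after the first: 8 × 13 = 104 days after April 11, 2043.
April has 30 days — 19 days to the end of April leaves 85.
May has 31 days (54 left).
June has 30 days (24 left).
24 days into July → July 24, 2043.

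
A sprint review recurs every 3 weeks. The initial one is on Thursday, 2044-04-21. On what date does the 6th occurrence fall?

The 6th occurrence is 5 intervals after the first: 5 × 21 = 105 days after 2044-04-21.
April has 30 days — 9 days to the end of April leaves 96.
May has 31 days (65 left).
June has 30 days (35 left).
July has 31 days (4 left).
4 days into August → 2044-08-04.

2044-08-04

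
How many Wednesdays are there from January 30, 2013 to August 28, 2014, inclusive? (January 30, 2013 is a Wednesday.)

83

January 30, 2013 is a Wednesday; the first Wednesday on or after it is January 30, 2013.
From January 30, 2013 to August 28, 2014: 335 + 240 = 575 days (rest of 2013, to August 28, 2014 in 2014).
575 ÷ 7 = 82 full weeks with remainder 1, so 82 more Wednesdays after the first → 83.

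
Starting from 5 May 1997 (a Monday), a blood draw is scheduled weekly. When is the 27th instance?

3 November 1997

The 27th occurrence is 26 intervals after the first: 26 × 7 = 182 days after 5 May 1997.
May has 31 days — 26 days to the end of May leaves 156.
June has 30 days (126 left).
July has 31 days (95 left).
August has 31 days (64 left).
September has 30 days (34 left).
October has 31 days (3 left).
3 days into November → 3 November 1997.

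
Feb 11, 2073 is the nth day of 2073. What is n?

42

Days in months before Feb: 31 = 31.
Plus 11 days into Feb → day 42.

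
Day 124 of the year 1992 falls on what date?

May 3, 1992

Jan has 31 days (124 − 31 = 93 remain).
Feb has 29 days (93 − 29 = 64 remain).
Mar has 31 days (64 − 31 = 33 remain).
Apr has 30 days (33 − 30 = 3 remain).
3 into May → May 3.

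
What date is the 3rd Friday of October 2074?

19 October 2074

October 2074 begins on a Monday, so the first Friday is October 5 (4 days later).
The 3rd Friday is 2 weeks later: 5 + 14 = 19.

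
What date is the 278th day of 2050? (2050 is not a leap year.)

2050-10-05

January has 31 days (278 − 31 = 247 remain).
February has 28 days (247 − 28 = 219 remain).
March has 31 days (219 − 31 = 188 remain).
April has 30 days (188 − 30 = 158 remain).
May has 31 days (158 − 31 = 127 remain).
June has 30 days (127 − 30 = 97 remain).
July has 31 days (97 − 31 = 66 remain).
August has 31 days (66 − 31 = 35 remain).
September has 30 days (35 − 30 = 5 remain).
5 into October → October 5.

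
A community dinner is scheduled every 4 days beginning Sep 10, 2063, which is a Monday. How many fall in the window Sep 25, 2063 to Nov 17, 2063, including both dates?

Occurrences land 4·i days after Sep 10, 2063 for i = 0, 1, 2, …
Sep 25, 2063 is 15 days after the start; 15 ÷ 4 = 3 remainder 3; since the remainder is 3, round up to i = 4. First occurrence in the window: #5 on Sep 26, 2063 (4×4 = 16 days in).
Nov 17, 2063 is 68 days after the start; 68 ÷ 4 = 17 remainder 0. Last occurrence in the window: #18 on Nov 17, 2063.
Occurrences #5 through #18: 14 in total.

14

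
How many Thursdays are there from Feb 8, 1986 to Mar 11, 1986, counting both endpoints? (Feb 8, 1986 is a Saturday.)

Feb 8, 1986 is a Saturday; the first Thursday on or after it is Feb 13, 1986 (5 days later).
From Feb 13, 1986 to Mar 11, 1986: 15 + 11 = 26 days (rest of Feb, Mar).
26 ÷ 7 = 3 full weeks with remainder 5, so 3 more Thursdays after the first → 4.

4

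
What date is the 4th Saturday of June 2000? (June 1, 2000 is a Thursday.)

June 2000 begins on a Thursday, so the first Saturday is June 3 (2 days later).
The 4th Saturday is 3 weeks later: 3 + 21 = 24.

24 June 2000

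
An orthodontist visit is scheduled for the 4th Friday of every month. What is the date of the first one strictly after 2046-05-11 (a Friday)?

May 2046 starts on a Tuesday; its first Friday is the 4th, so the 4th Friday is the 25th — 2046-05-25.
2046-05-25 is after 2046-05-11, so that is the next one.

2046-05-25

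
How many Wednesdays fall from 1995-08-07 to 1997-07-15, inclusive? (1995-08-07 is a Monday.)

1995-08-07 is a Monday; the first Wednesday on or after it is 1995-08-09 (2 days later).
From 1995-08-09 to 1997-07-15: 144 + 366 + 196 = 706 days (rest of 1995, 1996, to 1997-07-15 in 1997).
706 ÷ 7 = 100 full weeks with remainder 6, so 100 more Wednesdays after the first → 101.

101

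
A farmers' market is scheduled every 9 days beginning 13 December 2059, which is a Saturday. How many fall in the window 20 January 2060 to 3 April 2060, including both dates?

Occurrences land 9·i days after 13 December 2059 for i = 0, 1, 2, …
20 January 2060 is 38 days after the start; 38 ÷ 9 = 4 remainder 2; since the remainder is 2, round up to i = 5. First occurrence in the window: #6 on 27 January 2060 (5×9 = 45 days in).
3 April 2060 is 112 days after the start; 112 ÷ 9 = 12 remainder 4. Last occurrence in the window: #13 on 30 March 2060.
Occurrences #6 through #13: 8 in total.

8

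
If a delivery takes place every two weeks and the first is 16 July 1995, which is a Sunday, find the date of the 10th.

The 10th occurrence is 9 intervals after the first: 9 × 14 = 126 days after 16 July 1995.
July has 31 days — 15 days to the end of July leaves 111.
August has 31 days (80 left).
September has 30 days (50 left).
October has 31 days (19 left).
19 days into November → 19 November 1995.

19 November 1995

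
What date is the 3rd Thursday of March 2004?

March 18, 2004

The first Thursday of March 2004 is March 4.
The 3rd Thursday is 2 weeks later: 4 + 14 = 18.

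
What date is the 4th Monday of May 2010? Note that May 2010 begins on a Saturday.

24 May 2010

May 2010 begins on a Saturday, so the first Monday is May 3 (2 days later).
The 4th Monday is 3 weeks later: 3 + 21 = 24.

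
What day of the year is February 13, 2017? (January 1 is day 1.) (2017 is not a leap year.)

44

Days in months before February: 31 = 31.
Plus 13 days into February → day 44.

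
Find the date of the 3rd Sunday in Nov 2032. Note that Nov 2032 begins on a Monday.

Nov 21, 2032

Nov 2032 begins on a Monday, so the first Sunday is Nov 7 (6 days later).
The 3rd Sunday is 2 weeks later: 7 + 14 = 21.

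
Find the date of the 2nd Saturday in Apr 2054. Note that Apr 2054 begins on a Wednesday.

Apr 11, 2054

Apr 2054 begins on a Wednesday, so the first Saturday is Apr 4 (3 days later).
The 2nd Saturday is 1 weeks later: 4 + 7 = 11.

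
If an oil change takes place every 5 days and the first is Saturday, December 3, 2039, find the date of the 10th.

The 10th occurrence is 9 intervals after the first: 9 × 5 = 45 days after December 3, 2039.
December has 31 days — 28 days to the end of December leaves 17.
17 days into January → January 17, 2040.

January 17, 2040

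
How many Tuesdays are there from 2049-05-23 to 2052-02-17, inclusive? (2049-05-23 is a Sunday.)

2049-05-23 is a Sunday; the first Tuesday on or after it is 2049-05-25 (2 days later).
From 2049-05-25 to 2052-02-17: 220 + 365 + 365 + 48 = 998 days (rest of 2049, 2050, 2051, to 2052-02-17 in 2052).
998 ÷ 7 = 142 full weeks with remainder 4, so 142 more Tuesdays after the first → 143.

143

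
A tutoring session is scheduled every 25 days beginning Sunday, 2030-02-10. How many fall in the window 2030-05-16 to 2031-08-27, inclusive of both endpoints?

19

Occurrences land 25·i days after 2030-02-10 for i = 0, 1, 2, …
2030-05-16 is 95 days after the start; 95 ÷ 25 = 3 remainder 20; since the remainder is 20, round up to i = 4. First occurrence in the window: #5 on 2030-05-21 (4×25 = 100 days in).
2031-08-27 is 563 days after the start; 563 ÷ 25 = 22 remainder 13. Last occurrence in the window: #23 on 2031-08-14.
Occurrences #5 through #23: 19 in total.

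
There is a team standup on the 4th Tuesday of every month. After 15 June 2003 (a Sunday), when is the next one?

June 2003 starts on a Sunday; its first Tuesday is the 3rd, so the 4th Tuesday is the 24th — 24 June 2003.
24 June 2003 is after 15 June 2003, so that is the next one.

24 June 2003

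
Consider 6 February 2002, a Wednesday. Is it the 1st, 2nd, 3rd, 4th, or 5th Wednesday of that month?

Day 6 falls in week ⌈6/7⌉ of the month.
Days 1–7 hold the 1st Wednesday, 8–14 the 2nd, 15–21 the 3rd, 22–28 the 4th, 29–31 the 5th.
6 is in the range for the 1st.

1st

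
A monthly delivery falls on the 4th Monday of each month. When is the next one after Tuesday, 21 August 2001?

27 August 2001

August 2001 starts on a Wednesday; its first Monday is the 6th, so the 4th Monday is the 27th — 27 August 2001.
27 August 2001 is after 21 August 2001, so that is the next one.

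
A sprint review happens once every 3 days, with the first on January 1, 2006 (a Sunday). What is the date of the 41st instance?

May 1, 2006

The 41st occurrence is 40 intervals after the first: 40 × 3 = 120 days after January 1, 2006.
January has 31 days — 30 days to the end of January leaves 90.
February has 28 days (62 left).
March has 31 days (31 left).
April has 30 days (1 left).
1 day into May → May 1, 2006.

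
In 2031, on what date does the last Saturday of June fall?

2031-06-28

June 2031 begins on a Sunday, so the first Saturday is June 7 (6 days later).
June 2031 has 30 days. Adding weeks: 7, 14, 21, 28 — the last one ≤ 30 is the 28th.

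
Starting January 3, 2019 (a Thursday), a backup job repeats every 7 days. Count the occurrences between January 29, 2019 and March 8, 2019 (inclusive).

6

Occurrences land 7·i days after January 3, 2019 for i = 0, 1, 2, …
January 29, 2019 is 26 days after the start; 26 ÷ 7 = 3 remainder 5; since the remainder is 5, round up to i = 4. First occurrence in the window: #5 on January 31, 2019 (4×7 = 28 days in).
March 8, 2019 is 64 days after the start; 64 ÷ 7 = 9 remainder 1. Last occurrence in the window: #10 on March 7, 2019.
Occurrences #5 through #10: 6 in total.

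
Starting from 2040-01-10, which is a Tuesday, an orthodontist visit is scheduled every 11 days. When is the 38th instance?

The 38th occurrence is 37 intervals after the first: 37 × 11 = 407 days after 2040-01-10.
January has 31 days — 21 days to the end of January leaves 386.
February has 29 days (357 left).
March has 31 days (326 left).
April has 30 days (296 left).
May has 31 days (265 left).
June has 30 days (235 left).
July has 31 days (204 left).
August has 31 days (173 left).
September has 30 days (143 left).
October has 31 days (112 left).
November has 30 days (82 left).
December has 31 days (51 left).
January has 31 days (20 left).
20 days into February → 2041-02-20.

2041-02-20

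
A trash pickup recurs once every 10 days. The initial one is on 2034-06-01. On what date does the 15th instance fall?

The 15th occurrence is 14 intervals after the first: 14 × 10 = 140 days after 2034-06-01.
June has 30 days — 29 days to the end of June leaves 111.
July has 31 days (80 left).
August has 31 days (49 left).
September has 30 days (19 left).
19 days into October → 2034-10-19.

2034-10-19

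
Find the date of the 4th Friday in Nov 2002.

Nov 22, 2002

The first Friday of Nov 2002 is Nov 1.
The 4th Friday is 3 weeks later: 1 + 21 = 22.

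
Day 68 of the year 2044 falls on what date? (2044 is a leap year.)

2044-03-08

January has 31 days (68 − 31 = 37 remain).
February has 29 days (37 − 29 = 8 remain).
8 into March → March 8.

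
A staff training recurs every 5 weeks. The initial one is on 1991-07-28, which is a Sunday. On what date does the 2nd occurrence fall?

The 2nd occurrence is 1 interval after the first: 1 × 35 = 35 days after 1991-07-28.
July has 31 days — 3 days to the end of July leaves 32.
August has 31 days (1 left).
1 day into September → 1991-09-01.

1991-09-01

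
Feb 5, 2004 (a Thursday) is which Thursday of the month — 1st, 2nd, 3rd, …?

Day 5 falls in week ⌈5/7⌉ of the month.
Days 1–7 hold the 1st Thursday, 8–14 the 2nd, 15–21 the 3rd, 22–28 the 4th, 29–31 the 5th.
5 is in the range for the 1st.

1st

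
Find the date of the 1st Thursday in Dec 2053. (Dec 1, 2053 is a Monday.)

Dec 4, 2053

Dec 2053 begins on a Monday, so the first Thursday is Dec 4 (3 days later).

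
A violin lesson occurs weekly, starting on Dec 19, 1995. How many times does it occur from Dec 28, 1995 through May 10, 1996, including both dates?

Occurrences land 7·i days after Dec 19, 1995 for i = 0, 1, 2, …
Dec 28, 1995 is 9 days after the start; 9 ÷ 7 = 1 remainder 2; since the remainder is 2, round up to i = 2. First occurrence in the window: #3 on Jan 2, 1996 (2×7 = 14 days in).
May 10, 1996 is 143 days after the start; 143 ÷ 7 = 20 remainder 3. Last occurrence in the window: #21 on May 7, 1996.
Occurrences #3 through #21: 19 in total.

19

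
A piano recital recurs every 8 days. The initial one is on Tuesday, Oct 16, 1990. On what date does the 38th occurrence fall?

The 38th occurrence is 37 intervals after the first: 37 × 8 = 296 days after Oct 16, 1990.
Oct has 31 days — 15 days to the end of Oct leaves 281.
Nov has 30 days (251 left).
Dec has 31 days (220 left).
Jan has 31 days (189 left).
Feb has 28 days (161 left).
Mar has 31 days (130 left).
Apr has 30 days (100 left).
May has 31 days (69 left).
Jun has 30 days (39 left).
Jul has 31 days (8 left).
8 days into Aug → Aug 8, 1991.

Aug 8, 1991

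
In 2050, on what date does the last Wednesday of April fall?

27 April 2050

The first Wednesday of April 2050 is April 6.
April 2050 has 30 days. Adding weeks: 6, 13, 20, 27 — the last one ≤ 30 is the 27th.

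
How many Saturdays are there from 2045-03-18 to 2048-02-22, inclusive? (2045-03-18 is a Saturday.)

2045-03-18 is a Saturday; the first Saturday on or after it is 2045-03-18.
From 2045-03-18 to 2048-02-22: 288 + 365 + 365 + 53 = 1071 days (rest of 2045, 2046, 2047, to 2048-02-22 in 2048).
1071 ÷ 7 = 153 full weeks with remainder 0, so 153 more Saturdays after the first → 154.

154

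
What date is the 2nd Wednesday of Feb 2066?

Feb 10, 2066

Feb 2066 begins on a Monday, so the first Wednesday is Feb 3 (2 days later).
The 2nd Wednesday is 1 weeks later: 3 + 7 = 10.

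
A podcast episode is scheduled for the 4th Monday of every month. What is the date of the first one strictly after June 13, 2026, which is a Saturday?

June 22, 2026

June 2026 starts on a Monday; its first Monday is the 1st, so the 4th Monday is the 22nd — June 22, 2026.
June 22, 2026 is after June 13, 2026, so that is the next one.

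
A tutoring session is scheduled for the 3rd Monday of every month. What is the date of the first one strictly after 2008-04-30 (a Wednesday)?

2008-05-19

April 2008 starts on a Tuesday; its first Monday is the 7th, so the 3rd Monday is the 21st — 2008-04-21.
That is not after 2008-04-30, so look at May 2008.
May 2008 starts on a Thursday; its first Monday is the 5th, so the 3rd Monday is the 19th — 2008-05-19.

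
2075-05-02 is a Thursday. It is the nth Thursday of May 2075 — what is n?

Day 2 falls in week ⌈2/7⌉ of the month.
Days 1–7 hold the 1st Thursday, 8–14 the 2nd, 15–21 the 3rd, 22–28 the 4th, 29–31 the 5th.
2 is in the range for the 1st.

1st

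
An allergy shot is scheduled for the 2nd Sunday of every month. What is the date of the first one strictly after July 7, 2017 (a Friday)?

July 2017 starts on a Saturday; its first Sunday is the 2nd, so the 2nd Sunday is the 9th — July 9, 2017.
July 9, 2017 is after July 7, 2017, so that is the next one.

July 9, 2017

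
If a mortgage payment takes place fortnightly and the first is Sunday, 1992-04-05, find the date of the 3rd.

The 3rd occurrence is 2 intervals after the first: 2 × 14 = 28 days after 1992-04-05.
April has 30 days — 25 days to the end of April leaves 3.
3 days into May → 1992-05-03.

1992-05-03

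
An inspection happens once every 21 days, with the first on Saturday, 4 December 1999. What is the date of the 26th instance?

The 26th occurrence is 25 intervals after the first: 25 × 21 = 525 days after 4 December 1999.
December has 31 days — 27 days to the end of December leaves 498.
2000 has 366 days (132 left).
January has 31 days (101 left).
February has 28 days (73 left).
March has 31 days (42 left).
April has 30 days (12 left).
12 days into May → 12 May 2001.

12 May 2001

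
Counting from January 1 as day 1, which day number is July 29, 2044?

Days in months before July: 31 + 29 + 31 + 30 + 31 + 30 = 182.
Plus 29 days into July → day 211.

211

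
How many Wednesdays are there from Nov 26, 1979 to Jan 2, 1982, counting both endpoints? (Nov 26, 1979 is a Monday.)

Nov 26, 1979 is a Monday; the first Wednesday on or after it is Nov 28, 1979 (2 days later).
From Nov 28, 1979 to Jan 2, 1982: 33 + 366 + 365 + 2 = 766 days (rest of 1979, 1980, 1981, to Jan 2, 1982 in 1982).
766 ÷ 7 = 109 full weeks with remainder 3, so 109 more Wednesdays after the first → 110.

110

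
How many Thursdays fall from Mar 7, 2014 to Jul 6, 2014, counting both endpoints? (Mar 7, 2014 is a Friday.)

17

Mar 7, 2014 is a Friday; the first Thursday on or after it is Mar 13, 2014 (6 days later).
From Mar 13, 2014 to Jul 6, 2014: 18 + 30 + 31 + 30 + 6 = 115 days (rest of Mar, Apr, May, Jun, Jul).
115 ÷ 7 = 16 full weeks with remainder 3, so 16 more Thursdays after the first → 17.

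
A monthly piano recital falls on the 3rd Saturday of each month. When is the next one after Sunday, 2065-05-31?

2065-06-20

May 2065 starts on a Friday; its first Saturday is the 2nd, so the 3rd Saturday is the 16th — 2065-05-16.
That is not after 2065-05-31, so look at June 2065.
June 2065 starts on a Monday; its first Saturday is the 6th, so the 3rd Saturday is the 20th — 2065-06-20.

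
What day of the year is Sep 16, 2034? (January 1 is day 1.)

259

Days in months before Sep: 31 + 28 + 31 + 30 + 31 + 30 + 31 + 31 = 243.
Plus 16 days into Sep → day 259.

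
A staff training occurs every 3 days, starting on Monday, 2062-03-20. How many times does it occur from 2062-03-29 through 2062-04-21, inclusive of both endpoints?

8

Occurrences land 3·i days after 2062-03-20 for i = 0, 1, 2, …
2062-03-29 is 9 days after the start; 9 ÷ 3 = 3 remainder 0. First occurrence in the window: #4 on 2062-03-29 (3×3 = 9 days in).
2062-04-21 is 32 days after the start; 32 ÷ 3 = 10 remainder 2. Last occurrence in the window: #11 on 2062-04-19.
Occurrences #4 through #11: 8 in total.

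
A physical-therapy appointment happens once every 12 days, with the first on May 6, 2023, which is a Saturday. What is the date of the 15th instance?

Oct 21, 2023

The 15th occurrence is 14 intervals after the first: 14 × 12 = 168 days after May 6, 2023.
May has 31 days — 25 days to the end of May leaves 143.
Jun has 30 days (113 left).
Jul has 31 days (82 left).
Aug has 31 days (51 left).
Sep has 30 days (21 left).
21 days into Oct → Oct 21, 2023.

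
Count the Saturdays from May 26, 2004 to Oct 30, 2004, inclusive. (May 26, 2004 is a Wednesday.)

May 26, 2004 is a Wednesday; the first Saturday on or after it is May 29, 2004 (3 days later).
From May 29, 2004 to Oct 30, 2004: 2 + 30 + 31 + 31 + 30 + 30 = 154 days (rest of May, Jun, Jul, Aug, Sep, Oct).
154 ÷ 7 = 22 full weeks with remainder 0, so 22 more Saturdays after the first → 23.

23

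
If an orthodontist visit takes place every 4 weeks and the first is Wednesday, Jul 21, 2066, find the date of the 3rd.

Sep 15, 2066

The 3rd occurrence is 2 intervals after the first: 2 × 28 = 56 days after Jul 21, 2066.
Jul has 31 days — 10 days to the end of Jul leaves 46.
Aug has 31 days (15 left).
15 days into Sep → Sep 15, 2066.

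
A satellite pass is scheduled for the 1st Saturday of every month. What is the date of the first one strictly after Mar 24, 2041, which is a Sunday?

Mar 2041 starts on a Friday, so its 1st Saturday is Mar 2, 2041 (1 day in).
That is not after Mar 24, 2041, so look at Apr 2041.
Apr 2041 starts on a Monday, so its 1st Saturday is Apr 6, 2041 (5 days in).

Apr 6, 2041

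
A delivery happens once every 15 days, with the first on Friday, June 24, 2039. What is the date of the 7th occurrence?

September 22, 2039

The 7th occurrence is 6 intervals after the first: 6 × 15 = 90 days after June 24, 2039.
June has 30 days — 6 days to the end of June leaves 84.
July has 31 days (53 left).
August has 31 days (22 left).
22 days into September → September 22, 2039.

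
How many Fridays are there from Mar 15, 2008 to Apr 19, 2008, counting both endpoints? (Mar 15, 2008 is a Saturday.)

Mar 15, 2008 is a Saturday; the first Friday on or after it is Mar 21, 2008 (6 days later).
From Mar 21, 2008 to Apr 19, 2008: 10 + 19 = 29 days (rest of Mar, Apr).
29 ÷ 7 = 4 full weeks with remainder 1, so 4 more Fridays after the first → 5.

5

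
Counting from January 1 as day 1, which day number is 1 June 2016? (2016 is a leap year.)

Days in months before June: 31 + 29 + 31 + 30 + 31 = 152.
Plus 1 day into June → day 153.

153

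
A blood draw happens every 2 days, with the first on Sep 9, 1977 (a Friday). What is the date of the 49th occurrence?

The 49th occurrence is 48 intervals after the first: 48 × 2 = 96 days after Sep 9, 1977.
Sep has 30 days — 21 days to the end of Sep leaves 75.
Oct has 31 days (44 left).
Nov has 30 days (14 left).
14 days into Dec → Dec 14, 1977.

Dec 14, 1977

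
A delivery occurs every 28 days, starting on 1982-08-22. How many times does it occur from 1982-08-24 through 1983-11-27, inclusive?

Occurrences land 28·i days after 1982-08-22 for i = 0, 1, 2, …
1982-08-24 is 2 days after the start; 2 ÷ 28 = 0 remainder 2; since the remainder is 2, round up to i = 1. First occurrence in the window: #2 on 1982-09-19 (1×28 = 28 days in).
1983-11-27 is 462 days after the start; 462 ÷ 28 = 16 remainder 14. Last occurrence in the window: #17 on 1983-11-13.
Occurrences #2 through #17: 16 in total.

16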